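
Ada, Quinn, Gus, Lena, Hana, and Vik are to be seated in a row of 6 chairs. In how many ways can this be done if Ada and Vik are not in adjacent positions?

Of the 6! = 720 arrangements, those with Ada and Vik adjacent number 2 × 5! = 240 (treat the pair as a block with 2 internal orders).
Complementary counting: 720 − 240 = 480.

480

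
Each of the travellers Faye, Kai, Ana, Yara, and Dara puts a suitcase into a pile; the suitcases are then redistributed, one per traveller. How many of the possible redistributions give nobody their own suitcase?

This is the derangement count D_5: permutations of 5 items with no fixed point.
By inclusion–exclusion this is Σ_{j=0}^{5} (−1)^j C(5,j)·(5−j)!.
Computing: 120 − 120 + 60 − 20 + 5 − 1 = 44.

44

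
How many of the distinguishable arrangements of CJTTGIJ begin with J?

With the first slot taken by J, it remains to arrange the other 6 letters (CTTGIJ).
Those 6 letters have T appearing twice, giving (6)!/(2!) = 360.

360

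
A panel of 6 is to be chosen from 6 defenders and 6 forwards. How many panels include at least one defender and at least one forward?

With no constraint there are C(12,6) = 924 possible selections.
Selections missing a whole group: no defenders → C(6,6) = 1; no forwards → C(6,6) = 1.
Both groups omitted at once is impossible, so 924 − 2 = 922.

922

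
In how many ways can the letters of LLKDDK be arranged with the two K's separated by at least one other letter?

60

There are 6!/(2!·2!·2!) = 90 arrangements of LLKDDK in total.
Arrangements with the K's together: treat KK as one letter, giving (5)!/(2!·2!) = 30.
Hence 90 − 30 = 60.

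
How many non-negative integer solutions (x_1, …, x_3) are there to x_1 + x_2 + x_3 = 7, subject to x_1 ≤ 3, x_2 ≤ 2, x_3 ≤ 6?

11

By stars and bars, unrestricted non-negative solutions to x_1+…+x_3 = 7 number C(7+2,2) = 36.
Subtract solutions that violate a single cap (substitute x_i' = x_i − (cap_i+1)): x_1 ≥ 4 gives C(5,2) = 10; x_2 ≥ 3 gives C(6,2) = 15; x_3 ≥ 7 gives C(2,2) = 1. Together 26.
Add back pairs where two caps are both exceeded: 1 + 0 + 0 = 1.
By inclusion–exclusion the count is 36 − 26 + 1 = 11.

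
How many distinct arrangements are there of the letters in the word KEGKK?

20

Letter multiplicities in KEGKK: E×1, G×1, K×3.
So there are 5! / (3!) = 20 distinguishable arrangements.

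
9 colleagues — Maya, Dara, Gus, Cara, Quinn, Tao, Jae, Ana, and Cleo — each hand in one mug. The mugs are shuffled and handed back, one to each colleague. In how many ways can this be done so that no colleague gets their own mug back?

133496

Let Aᵢ be the assignments in which colleague i gets their own mug. We want the size of the complement of A₁∪…∪A_9.
By inclusion–exclusion this is Σ_{j=0}^{9} (−1)^j C(9,j)·(9−j)!.
Computing: 362880 − 362880 + 181440 − 60480 + 15120 − 3024 + 504 − 72 + 9 − 1 = 133496.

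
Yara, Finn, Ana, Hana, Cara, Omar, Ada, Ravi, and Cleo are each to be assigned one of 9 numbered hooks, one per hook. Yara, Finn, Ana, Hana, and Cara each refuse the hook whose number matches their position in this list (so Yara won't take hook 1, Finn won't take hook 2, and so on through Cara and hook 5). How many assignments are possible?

205056

Let Aᵢ (for 1 ≤ i ≤ 5) be the placements that put person i in their forbidden hook. Any j of these fix j positions, leaving (9−j)! ways to fill the rest, and there are C(5,j) ways to pick which j.
By inclusion–exclusion, the number of valid placements is Σ_{j=0}^{5} (−1)^j C(5,j)·(9−j)!.
Computing: 362880 − 201600 + 50400 − 7200 + 600 − 24 = 205056.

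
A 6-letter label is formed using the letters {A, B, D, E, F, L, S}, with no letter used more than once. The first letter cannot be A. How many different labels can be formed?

The first letter has 7−1 = 6 choices (anything except A).
The remaining 5 letters are filled from the other 6 symbols without repetition: 6 × 5 × 4 × 3 × 2 = 720.
Total: 6 × 720 = 4320.

4320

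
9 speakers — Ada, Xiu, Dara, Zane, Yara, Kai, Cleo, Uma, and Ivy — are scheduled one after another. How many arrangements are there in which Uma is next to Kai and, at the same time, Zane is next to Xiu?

Treat {Uma,Kai} as one block (2 orders) and {Zane,Xiu} as another (2 orders).
That leaves 7 units to arrange: 2 × 2 × 7! = 4 × 5040 = 20160.

20160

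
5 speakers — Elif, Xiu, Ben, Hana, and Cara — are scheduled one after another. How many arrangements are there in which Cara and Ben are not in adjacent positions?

72

There are 5! = 120 arrangements in all. If Cara and Ben are adjacent, merging them into one block gives 2·(4)! = 48 arrangements.
So 120 − 48 = 72 arrangements keep them apart.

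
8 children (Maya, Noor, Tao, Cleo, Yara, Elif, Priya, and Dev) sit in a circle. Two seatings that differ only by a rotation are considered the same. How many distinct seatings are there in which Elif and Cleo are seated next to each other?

1440

Treat {Elif, Cleo} as one unit (2 internal orders) and seat the resulting 7 units around the table: (6)! circular arrangements.
So 2 × (6)! = 2 × 720 = 1440.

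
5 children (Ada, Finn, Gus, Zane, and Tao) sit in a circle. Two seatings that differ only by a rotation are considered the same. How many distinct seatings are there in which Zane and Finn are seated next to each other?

12

Treat {Zane, Finn} as one unit (2 internal orders) and seat the resulting 4 units around the table: (3)! circular arrangements.
So 2 × (3)! = 2 × 6 = 12.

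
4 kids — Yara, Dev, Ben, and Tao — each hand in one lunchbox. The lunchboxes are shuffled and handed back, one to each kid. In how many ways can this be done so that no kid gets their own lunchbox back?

Let Aᵢ be the assignments in which kid i gets their own lunchbox. We want the size of the complement of A₁∪…∪A_4.
By inclusion–exclusion this is Σ_{j=0}^{4} (−1)^j C(4,j)·(4−j)!.
Computing: 24 − 24 + 12 − 4 + 1 = 9.

9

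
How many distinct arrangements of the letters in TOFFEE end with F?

60

With the last slot taken by F, it remains to arrange the other 5 letters (TOFEE).
Those 5 letters have E appearing twice, giving (5)!/(2!) = 60.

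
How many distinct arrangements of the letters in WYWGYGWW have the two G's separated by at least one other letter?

315

Total arrangements of WYWGYGWW: 8!/(4!·2!·2!) = 420.
Arrangements with the G's together: treat GG as one letter, giving (7)!/(4!·2!) = 105.
Subtracting, 420 − 105 = 315 arrangements keep the G's apart.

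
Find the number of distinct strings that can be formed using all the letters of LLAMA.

30

Letter multiplicities in LLAMA: A×2, L×2, M×1.
Dividing 5! = 120 by 2!·2! = 4 for the repeated letters gives 30.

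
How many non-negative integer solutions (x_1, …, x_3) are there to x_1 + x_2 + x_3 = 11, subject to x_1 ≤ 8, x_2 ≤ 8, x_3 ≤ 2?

21

Ignoring the caps, the number of non-negative solutions to x_1+…+x_3 = 11 is C(13,2) = 78.
Subtract solutions that violate a single cap (substitute x_i' = x_i − (cap_i+1)): x_1 ≥ 9 gives C(4,2) = 6; x_2 ≥ 9 gives C(4,2) = 6; x_3 ≥ 3 gives C(10,2) = 45. Together 57.
No two caps can be exceeded simultaneously, so the pair terms are all 0.
By inclusion–exclusion the count is 78 − 57 + 0 = 21.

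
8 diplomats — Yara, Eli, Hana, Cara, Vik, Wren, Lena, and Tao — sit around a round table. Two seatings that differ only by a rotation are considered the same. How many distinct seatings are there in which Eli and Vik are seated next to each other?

1440

Treat {Eli, Vik} as one unit (2 internal orders) and seat the resulting 7 units around the table: (6)! circular arrangements.
So 2 × (6)! = 2 × 720 = 1440.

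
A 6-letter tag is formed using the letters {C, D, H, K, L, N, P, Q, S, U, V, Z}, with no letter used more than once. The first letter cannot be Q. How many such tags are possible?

The first letter has 12−1 = 11 choices (anything except Q).
The remaining 5 letters are filled from the other 11 symbols without repetition: 11 × 10 × 9 × 8 × 7 = 55440.
Total: 11 × 55440 = 609840.

609840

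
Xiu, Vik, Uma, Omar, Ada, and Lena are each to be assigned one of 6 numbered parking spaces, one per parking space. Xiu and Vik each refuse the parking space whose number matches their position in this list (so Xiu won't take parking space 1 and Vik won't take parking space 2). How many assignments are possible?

504

Let Aᵢ (for i ∈ {1, 2}) be the placements that put person i in their forbidden parking space. Any j of these fix j positions, leaving (6−j)! ways to fill the rest, and there are C(2,j) ways to pick which j.
By inclusion–exclusion, the number of valid placements is Σ_{j=0}^{2} (−1)^j C(2,j)·(6−j)!.
Computing: 720 − 240 + 24 = 504.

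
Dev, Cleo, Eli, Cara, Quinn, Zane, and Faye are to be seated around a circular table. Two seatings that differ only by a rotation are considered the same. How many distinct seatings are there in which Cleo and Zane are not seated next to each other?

All circular seatings of 7 people number (6)! = 720.
Those with Cleo next to Zane: fuse the pair into one unit and seat 6 units around a circle — 2·(5)! = 240.
Subtracting, 720 − 240 = 480.

480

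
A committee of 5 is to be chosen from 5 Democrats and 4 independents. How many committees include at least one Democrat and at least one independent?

Total 5-person selections from all 9: C(9,5) = 126.
Selections missing a whole group: no Democrats → C(4,5) = 0; no independents → C(5,5) = 1.
Both groups omitted at once is impossible, so 126 − 1 = 125.

125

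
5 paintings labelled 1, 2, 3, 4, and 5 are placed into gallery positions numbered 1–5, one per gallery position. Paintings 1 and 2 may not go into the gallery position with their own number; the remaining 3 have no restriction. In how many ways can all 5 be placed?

Let Aᵢ (for i ∈ {1, 2}) be the placements that put painting i in its forbidden gallery position. Any j of these fix j positions, leaving (5−j)! ways to fill the rest, and there are C(2,j) ways to pick which j.
By inclusion–exclusion, the number of valid placements is Σ_{j=0}^{2} (−1)^j C(2,j)·(5−j)!.
Computing: 120 − 48 + 6 = 78.

78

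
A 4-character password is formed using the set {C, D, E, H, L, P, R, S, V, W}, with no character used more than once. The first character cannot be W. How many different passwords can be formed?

4536

The first character has 10−1 = 9 choices (anything except W).
The remaining 3 characters are filled from the other 9 symbols without repetition: 9 × 8 × 7 = 504.
Total: 9 × 504 = 4536.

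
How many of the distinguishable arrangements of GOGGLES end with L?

Fix L in the last position and arrange the remaining 6 letters.
Those 6 letters have G appearing 3 times, giving (6)!/(3!) = 120.

120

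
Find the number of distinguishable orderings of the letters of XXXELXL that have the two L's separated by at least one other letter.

There are 7!/(4!·2!) = 105 arrangements of XXXELXL in total.
Arrangements with the L's together: treat LL as one letter, giving (6)!/(4!) = 30.
Hence 105 − 30 = 75.

75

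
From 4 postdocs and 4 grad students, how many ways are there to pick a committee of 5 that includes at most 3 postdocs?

Split by how many postdocs are chosen (0 through 3).
Sum: C(4,0)·C(4,5) + C(4,1)·C(4,4) + C(4,2)·C(4,3) + C(4,3)·C(4,2) = 0 + 4 + 24 + 24 = 52.

52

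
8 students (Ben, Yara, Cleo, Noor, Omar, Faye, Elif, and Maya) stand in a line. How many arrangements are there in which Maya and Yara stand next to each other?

Glue Maya and Yara into one block (2 internal orders), leaving 7 units to arrange in a row.
That gives 2 × 7! = 2 × 5040 = 10080.

10080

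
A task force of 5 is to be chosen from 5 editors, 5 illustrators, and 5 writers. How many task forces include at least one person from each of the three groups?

With no constraint there are C(15,5) = 3003 possible selections.
Subtract selections that omit an entire group: no editors → C(10,5) = 252; no illustrators → C(10,5) = 252; no writers → C(10,5) = 252.
Add back selections omitting two groups (i.e. drawn from a single group): C(5,5) + C(5,5) + C(5,5) = 3.
By inclusion–exclusion: 3003 − 756 + 3 = 2250.

2250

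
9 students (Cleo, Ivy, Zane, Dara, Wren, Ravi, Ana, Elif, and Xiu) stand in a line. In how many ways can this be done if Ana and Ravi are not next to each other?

Of the 9! = 362880 arrangements, those with Ana and Ravi adjacent number 2 × 8! = 80640 (treat the pair as a block with 2 internal orders).
So 362880 − 80640 = 282240 arrangements keep them apart.

282240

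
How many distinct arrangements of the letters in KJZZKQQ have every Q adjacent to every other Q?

180

Treat the 2 copies of Q as a single block. The multiset to arrange is then {QQ, J, K, K, Z, Z}, 6 items in all.
That gives (6)!/(2!·2!) = 180 arrangements.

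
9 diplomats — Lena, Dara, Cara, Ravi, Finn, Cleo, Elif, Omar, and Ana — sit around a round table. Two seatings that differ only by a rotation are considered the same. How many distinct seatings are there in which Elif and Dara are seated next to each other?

Treat {Elif, Dara} as one unit (2 internal orders) and seat the resulting 8 units around the table: (7)! circular arrangements.
So 2 × (7)! = 2 × 5040 = 10080.

10080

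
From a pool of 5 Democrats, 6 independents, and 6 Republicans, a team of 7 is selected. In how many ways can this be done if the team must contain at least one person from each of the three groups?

With no constraint there are C(17,7) = 19448 possible selections.
Subtract selections that omit an entire group: no Democrats → C(12,7) = 792; no independents → C(11,7) = 330; no Republicans → C(11,7) = 330.
Add back selections omitting two groups (i.e. drawn from a single group): C(5,7) + C(6,7) + C(6,7) = 0.
By inclusion–exclusion: 19448 − 1452 + 0 = 17996.

17996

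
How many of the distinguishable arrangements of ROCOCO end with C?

Fix C in the last position and arrange the remaining 5 letters.
Those 5 letters have O appearing 3 times, giving (5)!/(3!) = 20.

20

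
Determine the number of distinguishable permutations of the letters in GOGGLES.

Letter multiplicities in GOGGLES: E×1, G×3, L×1, O×1, S×1.
Dividing 7! = 5040 by 3! = 6 for the repeated letters gives 840.

840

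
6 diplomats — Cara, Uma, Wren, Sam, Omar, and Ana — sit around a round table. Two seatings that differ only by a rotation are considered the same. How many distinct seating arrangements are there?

120

Seat Cara anywhere (absorbing the rotational symmetry), then permute the other 5: (5)! = 120.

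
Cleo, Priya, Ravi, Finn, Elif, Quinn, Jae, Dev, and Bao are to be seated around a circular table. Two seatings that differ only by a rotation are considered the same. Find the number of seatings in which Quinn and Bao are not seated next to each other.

Without the restriction there are (8)! = 40320 seatings.
Those with Quinn next to Bao: fuse the pair into one unit and seat 8 units around a circle — 2·(7)! = 10080.
Subtracting, 40320 − 10080 = 30240.

30240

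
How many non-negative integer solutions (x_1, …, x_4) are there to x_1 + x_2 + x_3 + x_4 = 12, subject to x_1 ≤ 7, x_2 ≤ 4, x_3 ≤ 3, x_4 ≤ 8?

136

By stars and bars, unrestricted non-negative solutions to x_1+…+x_4 = 12 number C(12+3,3) = 455.
Subtract solutions that violate a single cap (substitute x_i' = x_i − (cap_i+1)): x_1 ≥ 8 gives C(7,3) = 35; x_2 ≥ 5 gives C(10,3) = 120; x_3 ≥ 4 gives C(11,3) = 165; x_4 ≥ 9 gives C(6,3) = 20. Together 340.
Add back pairs where two caps are both exceeded: 0 + 1 + 0 + 20 + 0 + 0 = 21.
By inclusion–exclusion the count is 455 − 340 + 21 = 136.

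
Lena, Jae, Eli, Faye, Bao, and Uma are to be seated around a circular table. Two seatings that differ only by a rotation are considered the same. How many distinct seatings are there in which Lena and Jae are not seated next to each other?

Without the restriction there are (5)! = 120 seatings.
Seatings with Lena beside Jae: treat them as a block with 2 internal orders, giving 2 × (4)! = 48.
Subtracting, 120 − 48 = 72.

72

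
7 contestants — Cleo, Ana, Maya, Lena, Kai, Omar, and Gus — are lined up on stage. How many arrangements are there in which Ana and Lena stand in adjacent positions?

1440

Glue Ana and Lena into one block (2 internal orders), leaving 6 units to arrange in a row.
So the count is 2·(6)! = 1440.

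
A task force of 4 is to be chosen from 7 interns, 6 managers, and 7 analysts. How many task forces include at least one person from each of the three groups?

With no constraint there are C(20,4) = 4845 possible selections.
Selections missing a whole group: no interns → C(13,4) = 715; no managers → C(14,4) = 1001; no analysts → C(13,4) = 715.
Add back selections omitting two groups (i.e. drawn from a single group): C(7,4) + C(6,4) + C(7,4) = 85.
By inclusion–exclusion: 4845 − 2431 + 85 = 2499.

2499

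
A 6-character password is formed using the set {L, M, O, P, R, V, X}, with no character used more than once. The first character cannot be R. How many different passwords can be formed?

The first character has 7−1 = 6 choices (anything except R).
The remaining 5 characters are filled from the other 6 symbols without repetition: 6 × 5 × 4 × 3 × 2 = 720.
Total: 6 × 720 = 4320.

4320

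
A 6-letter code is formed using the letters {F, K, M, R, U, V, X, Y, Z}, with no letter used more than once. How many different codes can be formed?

Choose and order 6 of the 9 symbols: the first letter has 9 options, the next 8, and so on down to 4.
That product is 9 × 8 × 7 × 6 × 5 × 4 = 60480.

60480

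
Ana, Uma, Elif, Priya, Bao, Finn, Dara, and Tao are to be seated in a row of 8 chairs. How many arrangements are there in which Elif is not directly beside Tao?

Of the 8! = 40320 arrangements, those with Elif and Tao adjacent number 2 × 7! = 10080 (treat the pair as a block with 2 internal orders).
Complementary counting: 40320 − 10080 = 30240.

30240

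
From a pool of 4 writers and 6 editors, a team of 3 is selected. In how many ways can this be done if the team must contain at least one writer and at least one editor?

96

Total 3-person selections from all 10: C(10,3) = 120.
Subtract selections that omit an entire group: no writers → C(6,3) = 20; no editors → C(4,3) = 4.
Both groups omitted at once is impossible, so 120 − 24 = 96.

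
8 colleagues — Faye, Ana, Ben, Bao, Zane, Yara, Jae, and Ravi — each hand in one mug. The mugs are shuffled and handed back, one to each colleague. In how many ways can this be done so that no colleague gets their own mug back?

Count assignments avoiding every fixed point. For any j of the 8 colleagues fixed to their own mug, the other 8−j can be arranged in (8−j)! ways.
By inclusion–exclusion this is Σ_{j=0}^{8} (−1)^j C(8,j)·(8−j)!.
Computing: 40320 − 40320 + 20160 − 6720 + 1680 − 336 + 56 − 8 + 1 = 14833.

14833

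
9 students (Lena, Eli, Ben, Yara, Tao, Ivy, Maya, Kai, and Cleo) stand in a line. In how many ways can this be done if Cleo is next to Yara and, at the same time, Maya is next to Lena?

Treat {Cleo,Yara} as one block (2 orders) and {Maya,Lena} as another (2 orders).
That leaves 7 units to arrange: 2 × 2 × 7! = 4 × 5040 = 20160.

20160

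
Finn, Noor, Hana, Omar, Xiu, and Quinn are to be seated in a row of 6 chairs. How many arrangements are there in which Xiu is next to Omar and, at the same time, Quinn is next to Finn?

Treat {Xiu,Omar} as one block (2 orders) and {Quinn,Finn} as another (2 orders).
That leaves 4 units to arrange: 2 × 2 × 4! = 4 × 24 = 96.

96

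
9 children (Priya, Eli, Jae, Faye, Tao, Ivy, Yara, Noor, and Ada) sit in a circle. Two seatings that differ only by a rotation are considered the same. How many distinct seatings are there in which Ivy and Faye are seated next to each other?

10080

Treat {Ivy, Faye} as one unit (2 internal orders) and seat the resulting 8 units around the table: (7)! circular arrangements.
So 2 × (7)! = 2 × 5040 = 10080.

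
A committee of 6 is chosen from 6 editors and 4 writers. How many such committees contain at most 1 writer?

Split by how many writers are chosen (0 through 1).
Sum: C(4,0)·C(6,6) + C(4,1)·C(6,5) = 1 + 24 = 25.

25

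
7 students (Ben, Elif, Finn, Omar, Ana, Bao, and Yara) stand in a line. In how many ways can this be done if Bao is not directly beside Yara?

3600

Of the 7! = 5040 arrangements, those with Bao and Yara adjacent number 2 × 6! = 1440 (treat the pair as a block with 2 internal orders).
Complementary counting: 5040 − 1440 = 3600.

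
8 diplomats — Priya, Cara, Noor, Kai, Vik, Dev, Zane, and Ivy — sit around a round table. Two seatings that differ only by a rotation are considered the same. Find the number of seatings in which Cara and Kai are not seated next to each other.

Without the restriction there are (7)! = 5040 seatings.
Those with Cara next to Kai: fuse the pair into one unit and seat 7 units around a circle — 2·(6)! = 1440.
Subtracting, 5040 − 1440 = 3600.

3600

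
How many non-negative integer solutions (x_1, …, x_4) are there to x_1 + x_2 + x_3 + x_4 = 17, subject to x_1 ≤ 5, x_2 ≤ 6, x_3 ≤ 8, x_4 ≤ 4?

79

Ignoring the caps, the number of non-negative solutions to x_1+…+x_4 = 17 is C(20,3) = 1140.
Subtract solutions that violate a single cap (substitute x_i' = x_i − (cap_i+1)): x_1 ≥ 6 gives C(14,3) = 364; x_2 ≥ 7 gives C(13,3) = 286; x_3 ≥ 9 gives C(11,3) = 165; x_4 ≥ 5 gives C(15,3) = 455. Together 1270.
Add back pairs where two caps are both exceeded: 35 + 10 + 84 + 4 + 56 + 20 = 209.
By inclusion–exclusion the count is 1140 − 1270 + 209 = 79.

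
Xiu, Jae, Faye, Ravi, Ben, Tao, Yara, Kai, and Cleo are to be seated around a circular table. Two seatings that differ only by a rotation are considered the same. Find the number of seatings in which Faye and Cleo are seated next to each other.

10080

Glue Faye and Cleo into a block (2 internal orders). Seating 8 units around a circle gives (7)! arrangements.
So 2 × (7)! = 2 × 5040 = 10080.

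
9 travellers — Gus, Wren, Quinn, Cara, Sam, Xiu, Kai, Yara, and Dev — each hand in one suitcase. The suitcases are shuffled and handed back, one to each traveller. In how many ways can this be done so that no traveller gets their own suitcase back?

133496

Let Aᵢ be the assignments in which traveller i gets their own suitcase. We want the size of the complement of A₁∪…∪A_9.
By inclusion–exclusion this is Σ_{j=0}^{9} (−1)^j C(9,j)·(9−j)!.
Computing: 362880 − 362880 + 181440 − 60480 + 15120 − 3024 + 504 − 72 + 9 − 1 = 133496.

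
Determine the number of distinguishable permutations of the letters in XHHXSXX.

105

XHHXSXX has 7 letters with H appearing twice and X appearing 4 times.
The number of distinct arrangements is 7!/(4!·2!) = 5040/48 = 105.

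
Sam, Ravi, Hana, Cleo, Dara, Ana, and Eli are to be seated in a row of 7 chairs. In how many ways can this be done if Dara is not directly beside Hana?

3600

There are 7! = 5040 arrangements in all. If Dara and Hana are adjacent, merging them into one block gives 2·(6)! = 1440 arrangements.
Complementary counting: 5040 − 1440 = 3600.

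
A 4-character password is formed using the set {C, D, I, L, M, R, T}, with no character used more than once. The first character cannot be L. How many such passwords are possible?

720

The first character has 7−1 = 6 choices (anything except L).
The remaining 3 characters are filled from the other 6 symbols without repetition: 6 × 5 × 4 = 120.
Total: 6 × 120 = 720.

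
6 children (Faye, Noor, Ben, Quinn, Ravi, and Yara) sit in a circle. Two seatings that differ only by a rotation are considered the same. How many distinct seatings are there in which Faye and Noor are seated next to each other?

Glue Faye and Noor into a block (2 internal orders). Seating 5 units around a circle gives (4)! arrangements.
So 2 × (4)! = 2 × 24 = 48.

48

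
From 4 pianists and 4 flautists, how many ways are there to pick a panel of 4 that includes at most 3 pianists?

Split by how many pianists are chosen (0 through 3).
Sum: C(4,0)·C(4,4) + C(4,1)·C(4,3) + C(4,2)·C(4,2) + C(4,3)·C(4,1) = 1 + 16 + 36 + 16 = 69.

69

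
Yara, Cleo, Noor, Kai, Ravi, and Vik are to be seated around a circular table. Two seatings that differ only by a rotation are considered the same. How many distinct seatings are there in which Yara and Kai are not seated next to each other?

72

All circular seatings of 6 people number (5)! = 120.
Seatings with Yara beside Kai: treat them as a block with 2 internal orders, giving 2 × (4)! = 48.
Subtracting, 120 − 48 = 72.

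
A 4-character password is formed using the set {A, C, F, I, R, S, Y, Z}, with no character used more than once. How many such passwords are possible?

This is a permutation of 4 out of 8: P(8,4) = 8!/4!.
8 × 7 × 6 × 5 = 1680.

1680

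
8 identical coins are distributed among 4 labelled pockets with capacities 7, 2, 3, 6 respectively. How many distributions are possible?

Ignoring the caps, the number of non-negative solutions to x_1+…+x_4 = 8 is C(11,3) = 165.
Subtract solutions that violate a single cap (substitute x_i' = x_i − (cap_i+1)): x_1 ≥ 8 gives C(3,3) = 1; x_2 ≥ 3 gives C(8,3) = 56; x_3 ≥ 4 gives C(7,3) = 35; x_4 ≥ 7 gives C(4,3) = 4. Together 96.
Add back pairs where two caps are both exceeded: 0 + 0 + 0 + 4 + 0 + 0 = 4.
By inclusion–exclusion the count is 165 − 96 + 4 = 73.

73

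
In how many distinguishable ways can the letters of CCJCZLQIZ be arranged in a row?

30240

Letter multiplicities in CCJCZLQIZ: C×3, I×1, J×1, L×1, Q×1, Z×2.
Dividing 9! = 362880 by 3!·2! = 12 for the repeated letters gives 30240.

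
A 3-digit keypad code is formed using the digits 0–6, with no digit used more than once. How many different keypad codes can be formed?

210

This is a permutation of 3 out of 7: P(7,3) = 7!/4!.
7 × 6 × 5 = 210.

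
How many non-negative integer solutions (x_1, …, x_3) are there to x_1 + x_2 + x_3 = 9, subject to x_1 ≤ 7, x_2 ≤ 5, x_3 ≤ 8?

41

Without the upper bounds there are C(11,2) = 55 ways to split 9 among 3 variables.
Subtract solutions that violate a single cap (substitute x_i' = x_i − (cap_i+1)): x_1 ≥ 8 gives C(3,2) = 3; x_2 ≥ 6 gives C(5,2) = 10; x_3 ≥ 9 gives C(2,2) = 1. Together 14.
No two caps can be exceeded simultaneously, so the pair terms are all 0.
By inclusion–exclusion the count is 55 − 14 + 0 = 41.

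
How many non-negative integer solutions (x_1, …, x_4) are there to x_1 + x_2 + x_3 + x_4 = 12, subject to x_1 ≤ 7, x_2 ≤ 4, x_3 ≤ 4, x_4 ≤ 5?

114

By stars and bars, unrestricted non-negative solutions to x_1+…+x_4 = 12 number C(12+3,3) = 455.
Subtract solutions that violate a single cap (substitute x_i' = x_i − (cap_i+1)): x_1 ≥ 8 gives C(7,3) = 35; x_2 ≥ 5 gives C(10,3) = 120; x_3 ≥ 5 gives C(10,3) = 120; x_4 ≥ 6 gives C(9,3) = 84. Together 359.
Add back pairs where two caps are both exceeded: 0 + 0 + 0 + 10 + 4 + 4 = 18.
By inclusion–exclusion the count is 455 − 359 + 18 = 114.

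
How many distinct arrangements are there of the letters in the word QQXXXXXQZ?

504

Letter multiplicities in QQXXXXXQZ: Q×3, X×5, Z×1.
So there are 9! / (5!·3!) = 504 distinguishable arrangements.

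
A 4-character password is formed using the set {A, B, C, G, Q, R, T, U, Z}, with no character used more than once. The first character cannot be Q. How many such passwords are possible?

The first character has 9−1 = 8 choices (anything except Q).
The remaining 3 characters are filled from the other 8 symbols without repetition: 8 × 7 × 6 = 336.
Total: 8 × 336 = 2688.

2688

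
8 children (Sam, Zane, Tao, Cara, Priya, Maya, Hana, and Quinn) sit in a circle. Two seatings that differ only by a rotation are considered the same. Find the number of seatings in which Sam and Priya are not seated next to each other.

All circular seatings of 8 people number (7)! = 5040.
Those with Sam next to Priya: fuse the pair into one unit and seat 7 units around a circle — 2·(6)! = 1440.
Subtracting, 5040 − 1440 = 3600.

3600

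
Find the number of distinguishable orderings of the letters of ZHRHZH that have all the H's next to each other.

12

Treat the 3 copies of H as a single block. The multiset to arrange is then {HHH, R, Z, Z}, 4 items in all.
That gives (4)!/(2!) = 12 arrangements.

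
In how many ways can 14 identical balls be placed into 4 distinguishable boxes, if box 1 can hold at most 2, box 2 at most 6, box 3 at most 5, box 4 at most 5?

Ignoring the caps, the number of non-negative solutions to x_1+…+x_4 = 14 is C(17,3) = 680.
Subtract solutions that violate a single cap (substitute x_i' = x_i − (cap_i+1)): x_1 ≥ 3 gives C(14,3) = 364; x_2 ≥ 7 gives C(10,3) = 120; x_3 ≥ 6 gives C(11,3) = 165; x_4 ≥ 6 gives C(11,3) = 165. Together 814.
Add back pairs where two caps are both exceeded: 35 + 56 + 56 + 4 + 4 + 10 = 165.
By inclusion–exclusion the count is 680 − 814 + 165 = 31.

31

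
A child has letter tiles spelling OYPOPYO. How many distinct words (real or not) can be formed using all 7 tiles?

OYPOPYO has 7 letters with O appearing 3 times, P appearing twice, and Y appearing twice.
Dividing 7! = 5040 by 3!·2!·2! = 24 for the repeated letters gives 210.

210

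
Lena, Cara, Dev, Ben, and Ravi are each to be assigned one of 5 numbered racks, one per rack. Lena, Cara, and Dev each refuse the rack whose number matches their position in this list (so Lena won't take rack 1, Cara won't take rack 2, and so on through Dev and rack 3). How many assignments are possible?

64

Let Aᵢ (for i ∈ {1, 2, 3}) be the placements that put person i in their forbidden rack. Any j of these fix j positions, leaving (5−j)! ways to fill the rest, and there are C(3,j) ways to pick which j.
By inclusion–exclusion, the number of valid placements is Σ_{j=0}^{3} (−1)^j C(3,j)·(5−j)!.
Computing: 120 − 72 + 18 − 2 = 64.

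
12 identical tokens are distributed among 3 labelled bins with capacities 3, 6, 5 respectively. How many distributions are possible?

6

Ignoring the caps, the number of non-negative solutions to x_1+…+x_3 = 12 is C(14,2) = 91.
Subtract solutions that violate a single cap (substitute x_i' = x_i − (cap_i+1)): x_1 ≥ 4 gives C(10,2) = 45; x_2 ≥ 7 gives C(7,2) = 21; x_3 ≥ 6 gives C(8,2) = 28. Together 94.
Add back pairs where two caps are both exceeded: 3 + 6 + 0 = 9.
By inclusion–exclusion the count is 91 − 94 + 9 = 6.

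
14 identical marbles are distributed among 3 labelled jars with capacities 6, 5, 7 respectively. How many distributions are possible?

15

Ignoring the caps, the number of non-negative solutions to x_1+…+x_3 = 14 is C(16,2) = 120.
Subtract solutions that violate a single cap (substitute x_i' = x_i − (cap_i+1)): x_1 ≥ 7 gives C(9,2) = 36; x_2 ≥ 6 gives C(10,2) = 45; x_3 ≥ 8 gives C(8,2) = 28. Together 109.
Add back pairs where two caps are both exceeded: 3 + 0 + 1 = 4.
By inclusion–exclusion the count is 120 − 109 + 4 = 15.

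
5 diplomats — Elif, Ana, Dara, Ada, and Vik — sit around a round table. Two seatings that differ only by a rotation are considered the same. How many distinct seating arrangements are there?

24

Seat Elif anywhere (absorbing the rotational symmetry), then permute the other 4: (4)! = 24.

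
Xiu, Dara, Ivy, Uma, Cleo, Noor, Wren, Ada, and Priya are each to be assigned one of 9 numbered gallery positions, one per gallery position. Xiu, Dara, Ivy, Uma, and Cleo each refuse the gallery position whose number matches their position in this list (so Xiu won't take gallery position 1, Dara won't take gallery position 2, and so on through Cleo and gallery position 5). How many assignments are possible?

Let Aᵢ (for 1 ≤ i ≤ 5) be the placements that put person i in their forbidden gallery position. Any j of these fix j positions, leaving (9−j)! ways to fill the rest, and there are C(5,j) ways to pick which j.
By inclusion–exclusion, the number of valid placements is Σ_{j=0}^{5} (−1)^j C(5,j)·(9−j)!.
Computing: 362880 − 201600 + 50400 − 7200 + 600 − 24 = 205056.

205056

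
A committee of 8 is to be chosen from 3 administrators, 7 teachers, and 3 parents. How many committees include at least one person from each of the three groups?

With no constraint there are C(13,8) = 1287 possible selections.
Subtract selections that omit an entire group: no administrators → C(10,8) = 45; no teachers → C(6,8) = 0; no parents → C(10,8) = 45.
Add back selections omitting two groups (i.e. drawn from a single group): C(3,8) + C(7,8) + C(3,8) = 0.
By inclusion–exclusion: 1287 − 90 + 0 = 1197.

1197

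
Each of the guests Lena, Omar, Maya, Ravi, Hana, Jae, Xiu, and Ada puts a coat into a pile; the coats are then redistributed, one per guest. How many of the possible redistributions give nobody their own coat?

14833

Count assignments avoiding every fixed point. For any j of the 8 guests fixed to their own coat, the other 8−j can be arranged in (8−j)! ways.
By inclusion–exclusion this is Σ_{j=0}^{8} (−1)^j C(8,j)·(8−j)!.
Computing: 40320 − 40320 + 20160 − 6720 + 1680 − 336 + 56 − 8 + 1 = 14833.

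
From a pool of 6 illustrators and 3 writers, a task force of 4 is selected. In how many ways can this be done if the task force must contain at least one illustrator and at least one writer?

Unrestricted: C(9,4) = 126 ways to pick any 4 of the 9.
Subtract selections that omit an entire group: no illustrators → C(3,4) = 0; no writers → C(6,4) = 15.
Both groups omitted at once is impossible, so 126 − 15 = 111.

111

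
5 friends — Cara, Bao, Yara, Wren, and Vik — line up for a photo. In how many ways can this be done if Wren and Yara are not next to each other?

72

There are 5! = 120 arrangements in all. If Wren and Yara are adjacent, merging them into one block gives 2·(4)! = 48 arrangements.
Complementary counting: 120 − 48 = 72.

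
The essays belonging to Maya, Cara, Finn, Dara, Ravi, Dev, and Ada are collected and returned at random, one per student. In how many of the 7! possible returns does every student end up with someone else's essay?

Count assignments avoiding every fixed point. For any j of the 7 students fixed to their own essay, the other 7−j can be arranged in (7−j)! ways.
By inclusion–exclusion this is Σ_{j=0}^{7} (−1)^j C(7,j)·(7−j)!.
Computing: 5040 − 5040 + 2520 − 840 + 210 − 42 + 7 − 1 = 1854.

1854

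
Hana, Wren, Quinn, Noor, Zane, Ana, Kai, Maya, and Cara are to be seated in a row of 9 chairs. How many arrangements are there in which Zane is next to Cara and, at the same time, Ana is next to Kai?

20160

Treat {Zane,Cara} as one block (2 orders) and {Ana,Kai} as another (2 orders).
That leaves 7 units to arrange: 2 × 2 × 7! = 4 × 5040 = 20160.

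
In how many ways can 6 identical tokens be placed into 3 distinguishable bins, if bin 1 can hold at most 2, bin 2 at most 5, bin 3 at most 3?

Without the upper bounds there are C(8,2) = 28 ways to split 6 among 3 bins.
Subtract solutions that violate a single cap (substitute x_i' = x_i − (cap_i+1)): x_1 ≥ 3 gives C(5,2) = 10; x_2 ≥ 6 gives C(2,2) = 1; x_3 ≥ 4 gives C(4,2) = 6. Together 17.
No two caps can be exceeded simultaneously, so the pair terms are all 0.
By inclusion–exclusion the count is 28 − 17 + 0 = 11.

11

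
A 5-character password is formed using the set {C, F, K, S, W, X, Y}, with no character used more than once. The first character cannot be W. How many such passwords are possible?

2160

The first character has 7−1 = 6 choices (anything except W).
The remaining 4 characters are filled from the other 6 symbols without repetition: 6 × 5 × 4 × 3 = 360.
Total: 6 × 360 = 2160.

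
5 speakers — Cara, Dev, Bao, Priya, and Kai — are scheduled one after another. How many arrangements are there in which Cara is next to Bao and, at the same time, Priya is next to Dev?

Treat {Cara,Bao} as one block (2 orders) and {Priya,Dev} as another (2 orders).
That leaves 3 units to arrange: 2 × 2 × 3! = 4 × 6 = 24.

24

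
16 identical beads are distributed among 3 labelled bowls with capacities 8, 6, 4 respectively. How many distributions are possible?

By stars and bars, unrestricted non-negative solutions to x_1+…+x_3 = 16 number C(16+2,2) = 153.
Subtract solutions that violate a single cap (substitute x_i' = x_i − (cap_i+1)): x_1 ≥ 9 gives C(9,2) = 36; x_2 ≥ 7 gives C(11,2) = 55; x_3 ≥ 5 gives C(13,2) = 78. Together 169.
Add back pairs where two caps are both exceeded: 1 + 6 + 15 = 22.
By inclusion–exclusion the count is 153 − 169 + 22 = 6.

6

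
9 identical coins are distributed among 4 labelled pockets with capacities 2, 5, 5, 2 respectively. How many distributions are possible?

Ignoring the caps, the number of non-negative solutions to x_1+…+x_4 = 9 is C(12,3) = 220.
Subtract solutions that violate a single cap (substitute x_i' = x_i − (cap_i+1)): x_1 ≥ 3 gives C(9,3) = 84; x_2 ≥ 6 gives C(6,3) = 20; x_3 ≥ 6 gives C(6,3) = 20; x_4 ≥ 3 gives C(9,3) = 84. Together 208.
Add back pairs where two caps are both exceeded: 1 + 1 + 20 + 0 + 1 + 1 = 24.
By inclusion–exclusion the count is 220 − 208 + 24 = 36.

36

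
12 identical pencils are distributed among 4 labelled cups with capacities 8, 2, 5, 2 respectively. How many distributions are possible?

Without the upper bounds there are C(15,3) = 455 ways to split 12 among 4 cups.
Subtract solutions that violate a single cap (substitute x_i' = x_i − (cap_i+1)): x_1 ≥ 9 gives C(6,3) = 20; x_2 ≥ 3 gives C(12,3) = 220; x_3 ≥ 6 gives C(9,3) = 84; x_4 ≥ 3 gives C(12,3) = 220. Together 544.
Add back pairs where two caps are both exceeded: 1 + 0 + 1 + 20 + 84 + 20 = 126.
Subtract triples: 0 + 0 + 0 + 1 = 1.
By inclusion–exclusion the count is 455 − 544 + 126 − 1 = 36.

36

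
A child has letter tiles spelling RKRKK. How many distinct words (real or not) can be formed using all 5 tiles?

10

The 5 letters of RKRKK have repeats: K appearing 3 times and R appearing twice.
So there are 5! / (3!·2!) = 10 distinguishable arrangements.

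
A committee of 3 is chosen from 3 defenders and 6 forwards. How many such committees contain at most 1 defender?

65

Split by how many defenders are chosen (0 through 1).
Sum: C(3,0)·C(6,3) + C(3,1)·C(6,2) = 20 + 45 = 65.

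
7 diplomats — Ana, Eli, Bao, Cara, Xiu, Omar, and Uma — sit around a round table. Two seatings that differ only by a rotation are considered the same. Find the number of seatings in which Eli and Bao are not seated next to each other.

All circular seatings of 7 people number (6)! = 720.
Those with Eli next to Bao: fuse the pair into one unit and seat 6 units around a circle — 2·(5)! = 240.
Subtracting, 720 − 240 = 480.

480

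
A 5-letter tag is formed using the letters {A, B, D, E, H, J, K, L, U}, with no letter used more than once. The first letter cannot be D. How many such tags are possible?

13440

The first letter has 9−1 = 8 choices (anything except D).
The remaining 4 letters are filled from the other 8 symbols without repetition: 8 × 7 × 6 × 5 = 1680.
Total: 8 × 1680 = 13440.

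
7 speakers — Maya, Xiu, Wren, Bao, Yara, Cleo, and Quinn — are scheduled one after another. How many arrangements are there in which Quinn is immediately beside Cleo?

Treat {Quinn, Cleo} as a single unit. There are 6 units to order, and the pair itself can be ordered 2 ways.
That gives 2 × 6! = 2 × 720 = 1440.

1440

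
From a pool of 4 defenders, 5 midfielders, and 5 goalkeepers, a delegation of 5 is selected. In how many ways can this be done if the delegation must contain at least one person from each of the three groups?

Unrestricted: C(14,5) = 2002 ways to pick any 5 of the 14.
Subtract selections that omit an entire group: no defenders → C(10,5) = 252; no midfielders → C(9,5) = 126; no goalkeepers → C(9,5) = 126.
Add back selections omitting two groups (i.e. drawn from a single group): C(4,5) + C(5,5) + C(5,5) = 2.
By inclusion–exclusion: 2002 − 504 + 2 = 1500.

1500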